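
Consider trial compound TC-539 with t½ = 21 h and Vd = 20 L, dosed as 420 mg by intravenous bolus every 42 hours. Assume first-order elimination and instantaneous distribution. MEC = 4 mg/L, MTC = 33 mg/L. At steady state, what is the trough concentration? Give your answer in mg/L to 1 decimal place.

τ = 42 h = 2 half-lives, so f = (1/2)^2 = 0.25.
At steady state, R = 1/(1 − 0.25) = 4/3.
Single-dose peak C₀ = D/Vd = 420/20 = 21 mg/L.
Steady-state peak Cmax,ss = C₀·R = 21 × 4/3 ≈ 28.000 mg/L.
Steady-state trough Cmin,ss = Cmax,ss·f ≈ 28.000 × 0.25 ≈ 7.000 mg/L.
Trough 7.0 mg/L vs MEC 4 mg/L: adequate.

7.0 mg/L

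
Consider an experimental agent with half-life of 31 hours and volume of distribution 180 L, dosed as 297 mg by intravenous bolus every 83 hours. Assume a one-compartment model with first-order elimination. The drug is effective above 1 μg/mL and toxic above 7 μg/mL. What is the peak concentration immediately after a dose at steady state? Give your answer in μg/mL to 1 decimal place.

τ/t½ = 83/31 ≈ 2.6774, so fraction remaining f = (1/2)^(83/31) ≈ 0.1563.
At steady state, accumulation factor R = 1/(1 − e^(−kτ)) ≈ 1.1853.
Single-dose peak C₀ = D/Vd = 297/180 ≈ 1.650 μg/mL.
Steady-state peak Cmax,ss = C₀·R ≈ 1.650 × 1.1853 ≈ 1.956 μg/mL.
Peak 2.0 μg/mL vs MTC 7 μg/mL: below toxic threshold.

2.0 μg/mL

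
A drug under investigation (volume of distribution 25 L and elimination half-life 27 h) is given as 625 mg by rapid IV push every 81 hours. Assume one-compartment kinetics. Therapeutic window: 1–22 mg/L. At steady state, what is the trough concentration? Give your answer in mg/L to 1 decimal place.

3.6 mg/L

The dosing interval is 3 half-lives, so f = 2^(−3) = 0.125.
At steady state, R = 1/(1 − 0.125) = 8/7.
Single-dose peak C₀ = D/Vd = 625/25 = 25 mg/L.
Steady-state peak Cmax,ss = C₀·R = 25 × 8/7 ≈ 28.571 mg/L.
Steady-state trough Cmin,ss = Cmax,ss·f ≈ 28.571 × 0.125 ≈ 3.571 mg/L.
Trough 3.6 mg/L vs MEC 1 mg/L: adequate.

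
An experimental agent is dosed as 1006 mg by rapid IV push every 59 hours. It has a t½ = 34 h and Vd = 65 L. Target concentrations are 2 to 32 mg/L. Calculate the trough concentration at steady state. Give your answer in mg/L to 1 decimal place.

Over one 59-h interval, 59/34 ≈ 1.7353 half-lives elapse, leaving f ≈ 0.3003 of each dose.
At steady state, accumulation factor R = 1/(1 − e^(−kτ)) ≈ 1.4292.
Each bolus raises the concentration by D/Vd = 1006/65 ≈ 15.477 mg/L.
Steady-state peak Cmax,ss = C₀·R ≈ 15.477 × 1.4292 ≈ 22.120 mg/L.
Steady-state trough Cmin,ss = Cmax,ss·f ≈ 22.120 × 0.3003 ≈ 6.643 mg/L.
Trough 6.6 mg/L vs MEC 2 mg/L: adequate.

6.6 mg/L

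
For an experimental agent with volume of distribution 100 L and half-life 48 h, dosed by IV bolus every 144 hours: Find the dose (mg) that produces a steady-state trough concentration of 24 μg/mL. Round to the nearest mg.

16800 mg

τ/t½ = 144/48 ≈ 3, so f = (1/2)^(144/48) ≈ 0.125000.
Cmin,ss = (D/Vd)·f/(1−f), so D = Cmin,ss·Vd·(1−f)/f.
D = 24 × 100 × (1−f)/f ≈ 24 × 100 × 7.00000 ≈ 16800.00 mg.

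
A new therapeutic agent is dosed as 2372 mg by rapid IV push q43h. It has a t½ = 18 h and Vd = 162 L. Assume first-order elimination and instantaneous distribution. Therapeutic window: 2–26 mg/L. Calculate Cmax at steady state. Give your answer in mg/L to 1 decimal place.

k = ln2/t½ = ln2/18 ≈ 0.038508 h⁻¹; fraction remaining f = e^(−kτ) = e^(−0.038508×43) ≈ 0.1909.
Accumulation ratio R = 1/(1 − f) ≈ 1/0.8091 ≈ 1.2359.
Single-dose peak C₀ = D/Vd = 2372/162 ≈ 14.642 mg/L.
Cmax,ss = C₀/(1 − f) ≈ 14.642/0.8091 ≈ 18.097 mg/L.
Peak 18.1 mg/L vs MTC 26 mg/L: below toxic threshold.

18.1 mg/L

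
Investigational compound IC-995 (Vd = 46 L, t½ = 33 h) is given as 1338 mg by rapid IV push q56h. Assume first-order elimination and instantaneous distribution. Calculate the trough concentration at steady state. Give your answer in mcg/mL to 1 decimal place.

Over one 56-h interval, 56/33 ≈ 1.697 half-lives elapse, leaving f ≈ 0.3084 of each dose.
Single-dose peak C₀ = D/Vd = 1338/46 ≈ 29.087 mcg/mL.
Steady-state trough Cmin,ss = C₀·f/(1−f) ≈ 29.087 × 0.3084/0.6916 ≈ 12.971 mcg/mL.

13.0 mcg/mL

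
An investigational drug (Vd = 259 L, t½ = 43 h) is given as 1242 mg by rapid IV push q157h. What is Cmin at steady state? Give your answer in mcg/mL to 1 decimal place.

0.4 mcg/mL

k = ln2/t½ = ln2/43 ≈ 0.016120 h⁻¹; fraction remaining f = e^(−kτ) = e^(−0.016120×157) ≈ 0.0796.
Each bolus raises the concentration by D/Vd = 1242/259 ≈ 4.795 mcg/mL.
Steady-state trough Cmin,ss = C₀·f/(1−f) ≈ 4.795 × 0.0796/0.9204 ≈ 0.415 mcg/mL.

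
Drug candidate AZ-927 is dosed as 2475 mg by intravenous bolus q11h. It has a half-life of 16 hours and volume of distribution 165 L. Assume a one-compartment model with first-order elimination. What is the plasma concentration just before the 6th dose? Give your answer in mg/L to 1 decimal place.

22.3 mg/L

f = (1/2)^(τ/t½) = (1/2)^(11/16) ≈ 0.6209.
C₀ = D/Vd = 2475/165 ≈ 15.000 mg/L.
Before the 6th dose, 5 doses have been given. Superposition: Cmin = C₀·(f + f² + … + f^5).
≈ 15.000 × (0.6209 + 0.3855 + 0.2394 + 0.1486 + 0.0923) ≈ 15.000 × 1.4867 ≈ 22.300 mg/L.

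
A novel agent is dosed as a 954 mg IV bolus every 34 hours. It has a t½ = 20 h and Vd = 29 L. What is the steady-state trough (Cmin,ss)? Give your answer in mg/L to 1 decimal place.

τ/t½ = 34/20 ≈ 1.7, so fraction remaining f = (1/2)^(34/20) ≈ 0.3078.
At steady state, accumulation factor R = 1/(1 − e^(−kτ)) ≈ 1.4447.
Single-dose peak C₀ = D/Vd = 954/29 ≈ 32.897 mg/L.
Cmax,ss = C₀/(1 − f) ≈ 32.897/0.6922 ≈ 47.525 mg/L.
One interval later, Cmin,ss = Cmax,ss·e^(−kτ) ≈ 47.525 × 0.3078 ≈ 14.628 mg/L.

14.6 mg/L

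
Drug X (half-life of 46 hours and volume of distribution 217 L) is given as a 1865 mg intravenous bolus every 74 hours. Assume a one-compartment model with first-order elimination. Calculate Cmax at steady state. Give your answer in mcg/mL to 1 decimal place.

12.8 mcg/mL

τ/t½ = 74/46 ≈ 1.6087, so fraction remaining f = (1/2)^(74/46) ≈ 0.3279.
Accumulation ratio R = 1/(1 − f) ≈ 1/0.6721 ≈ 1.4879.
Single-dose peak C₀ = D/Vd = 1865/217 ≈ 8.594 mcg/mL.
Steady-state peak Cmax,ss = C₀·R ≈ 8.594 × 1.4879 ≈ 12.787 mcg/mL.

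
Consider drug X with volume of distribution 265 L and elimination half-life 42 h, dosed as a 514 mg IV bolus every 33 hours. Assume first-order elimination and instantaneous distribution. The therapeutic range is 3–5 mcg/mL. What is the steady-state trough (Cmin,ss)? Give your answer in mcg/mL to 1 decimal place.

2.7 mcg/mL

τ/t½ = 33/42 ≈ 0.78571, so fraction remaining f = (1/2)^(33/42) ≈ 0.5801.
Each bolus raises the concentration by D/Vd = 514/265 ≈ 1.940 mcg/mL.
Steady-state trough Cmin,ss = C₀·f/(1−f) ≈ 1.940 × 0.5801/0.4199 ≈ 2.680 mcg/mL.
Trough 2.7 mcg/mL vs MEC 3 mcg/mL: subtherapeutic.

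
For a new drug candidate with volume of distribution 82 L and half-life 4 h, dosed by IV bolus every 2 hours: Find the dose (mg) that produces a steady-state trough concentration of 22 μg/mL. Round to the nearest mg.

τ/t½ = 2/4 ≈ 0.5, so f = (1/2)^(2/4) ≈ 0.707107.
Cmin,ss = (D/Vd)·f/(1−f), so D = Cmin,ss·Vd·(1−f)/f.
D = 22 × 82 × (1−f)/f ≈ 22 × 82 × 0.41421 ≈ 747.23 mg.

747 mg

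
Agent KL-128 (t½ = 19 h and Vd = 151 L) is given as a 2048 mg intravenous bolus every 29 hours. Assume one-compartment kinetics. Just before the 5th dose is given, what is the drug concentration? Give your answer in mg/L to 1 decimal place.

f = (1/2)^(τ/t½) = (1/2)^(29/19) ≈ 0.3472.
C₀ = D/Vd = 2048/151 ≈ 13.563 mg/L.
Before the 5th dose, 4 doses have been given. Superposition: Cmin = C₀·(f + f² + … + f^4).
≈ 13.563 × (0.3472 + 0.1205 + 0.0419 + 0.0145) ≈ 13.563 × 0.5241 ≈ 7.108 mg/L.

7.1 mg/L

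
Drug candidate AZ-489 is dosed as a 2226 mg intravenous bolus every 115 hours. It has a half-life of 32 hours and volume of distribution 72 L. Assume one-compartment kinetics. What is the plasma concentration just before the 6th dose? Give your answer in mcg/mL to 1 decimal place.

f = (1/2)^(τ/t½) = (1/2)^(115/32) ≈ 0.0828.
C₀ = D/Vd = 2226/72 ≈ 30.917 mcg/mL.
Before the 6th dose, 5 doses have been given. Superposition: Cmin = C₀·(f + f² + … + f^5).
≈ 30.917 × (0.0828 + 0.0069 + 0.0006 + 0.0000 + 0.0000) ≈ 30.917 × 0.0903 ≈ 2.792 mcg/mL.

2.8 mcg/mL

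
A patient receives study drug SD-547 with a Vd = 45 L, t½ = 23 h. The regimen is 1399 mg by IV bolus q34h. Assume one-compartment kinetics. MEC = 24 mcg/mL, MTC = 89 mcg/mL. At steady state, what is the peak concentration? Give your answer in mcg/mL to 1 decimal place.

48.5 mcg/mL

τ/t½ = 34/23 ≈ 1.4783, so fraction remaining f = (1/2)^(34/23) ≈ 0.3589.
At steady state, accumulation factor R = 1/(1 − e^(−kτ)) ≈ 1.5598.
Each bolus raises the concentration by D/Vd = 1399/45 ≈ 31.089 mcg/mL.
Steady-state peak Cmax,ss = C₀·R ≈ 31.089 × 1.5598 ≈ 48.493 mcg/mL.
Peak 48.5 mcg/mL vs MTC 89 mcg/mL: below toxic threshold.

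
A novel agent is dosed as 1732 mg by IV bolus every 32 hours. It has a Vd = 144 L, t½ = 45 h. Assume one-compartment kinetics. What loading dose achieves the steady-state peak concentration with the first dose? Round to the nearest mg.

4451 mg

f = (1/2)^(32/45) ≈ 0.610850; accumulation ratio R = 1/(1−f) ≈ 2.56970.
Loading dose to hit Cmax,ss on first dose: D_load = D_maint·R ≈ 1732 × 2.56970 ≈ 4450.72 mg.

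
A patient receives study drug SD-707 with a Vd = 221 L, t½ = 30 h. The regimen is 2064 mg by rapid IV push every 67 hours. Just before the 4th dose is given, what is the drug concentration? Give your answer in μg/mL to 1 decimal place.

2.5 μg/mL

f = (1/2)^(τ/t½) = (1/2)^(67/30) ≈ 0.2127.
C₀ = D/Vd = 2064/221 ≈ 9.339 μg/mL.
Before the 4th dose, 3 doses have been given. Superposition: Cmin = C₀·(f + f² + … + f^3).
≈ 9.339 × (0.2127 + 0.0452 + 0.0096) ≈ 9.339 × 0.2675 ≈ 2.498 μg/mL.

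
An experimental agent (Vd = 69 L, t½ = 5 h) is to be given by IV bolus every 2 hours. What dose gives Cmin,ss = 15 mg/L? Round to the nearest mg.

331 mg

τ/t½ = 2/5 ≈ 0.4, so f = (1/2)^(2/5) ≈ 0.757858.
Cmin,ss = (D/Vd)·f/(1−f), so D = Cmin,ss·Vd·(1−f)/f.
D = 15 × 69 × (1−f)/f ≈ 15 × 69 × 0.31951 ≈ 330.69 mg.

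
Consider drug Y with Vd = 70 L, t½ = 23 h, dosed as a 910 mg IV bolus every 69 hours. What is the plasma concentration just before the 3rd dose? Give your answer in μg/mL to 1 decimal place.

1.8 μg/mL

f = (1/2)^(τ/t½) = (1/2)^(69/23) ≈ 0.1250.
C₀ = D/Vd = 910/70 ≈ 13.000 μg/mL.
Before the 3rd dose, 2 doses have been given. Superposition: Cmin = C₀·(f + f²).
≈ 13.000 × (0.1250 + 0.0156) ≈ 13.000 × 0.1406 ≈ 1.828 μg/mL.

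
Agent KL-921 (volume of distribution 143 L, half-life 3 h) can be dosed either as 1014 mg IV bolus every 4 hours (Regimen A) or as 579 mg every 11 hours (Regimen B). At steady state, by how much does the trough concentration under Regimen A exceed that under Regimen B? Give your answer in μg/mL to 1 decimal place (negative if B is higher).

Regimen A: f = (1/2)^(4/3) ≈ 0.3969; Cmin,ss = (1014/143)·f/(1−f) ≈ 4.667 μg/mL.
Regimen B: f = (1/2)^(11/3) ≈ 0.0787; Cmin,ss = (579/143)·f/(1−f) ≈ 0.346 μg/mL.
Difference ≈ 4.667 − 0.346 ≈ 4.321 μg/mL.

4.3 μg/mL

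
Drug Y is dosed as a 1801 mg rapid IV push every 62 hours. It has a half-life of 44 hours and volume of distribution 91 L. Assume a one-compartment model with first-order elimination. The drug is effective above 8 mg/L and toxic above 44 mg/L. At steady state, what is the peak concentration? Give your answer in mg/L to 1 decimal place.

31.7 mg/L

τ/t½ = 62/44 ≈ 1.4091, so fraction remaining f = (1/2)^(62/44) ≈ 0.3765.
At steady state, accumulation factor R = 1/(1 − e^(−kτ)) ≈ 1.6038.
Single-dose peak C₀ = D/Vd = 1801/91 ≈ 19.791 mg/L.
Steady-state peak Cmax,ss = C₀·R ≈ 19.791 × 1.6038 ≈ 31.741 mg/L.
Peak 31.7 mg/L vs MTC 44 mg/L: below toxic threshold.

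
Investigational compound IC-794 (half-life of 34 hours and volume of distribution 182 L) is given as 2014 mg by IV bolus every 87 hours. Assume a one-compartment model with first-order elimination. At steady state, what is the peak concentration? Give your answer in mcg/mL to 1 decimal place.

13.3 mcg/mL

τ/t½ = 87/34 ≈ 2.5588, so fraction remaining f = (1/2)^(87/34) ≈ 0.1697.
At steady state, accumulation factor R = 1/(1 − e^(−kτ)) ≈ 1.2044.
Single-dose peak C₀ = D/Vd = 2014/182 ≈ 11.066 mcg/mL.
Cmax,ss = C₀/(1 − f) ≈ 11.066/0.8303 ≈ 13.328 mcg/mL.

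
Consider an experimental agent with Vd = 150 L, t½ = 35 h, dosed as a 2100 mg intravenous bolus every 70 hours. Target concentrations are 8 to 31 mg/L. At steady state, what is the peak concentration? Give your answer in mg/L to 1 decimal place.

18.7 mg/L

τ = 70 h = 2 half-lives, so f = (1/2)^2 = 0.25.
At steady state, R = 1/(1 − 0.25) = 4/3.
Single-dose peak C₀ = D/Vd = 2100/150 = 14 mg/L.
Steady-state peak Cmax,ss = C₀·R = 14 × 4/3 ≈ 18.667 mg/L.
Peak 18.7 mg/L vs MTC 31 mg/L: below toxic threshold.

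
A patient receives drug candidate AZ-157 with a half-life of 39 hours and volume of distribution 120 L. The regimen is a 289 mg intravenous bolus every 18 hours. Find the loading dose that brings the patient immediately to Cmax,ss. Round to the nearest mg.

1056 mg

f = (1/2)^(18/39) ≈ 0.726211; accumulation ratio R = 1/(1−f) ≈ 3.65245.
Loading dose to hit Cmax,ss on first dose: D_load = D_maint·R ≈ 289 × 3.65245 ≈ 1055.56 mg.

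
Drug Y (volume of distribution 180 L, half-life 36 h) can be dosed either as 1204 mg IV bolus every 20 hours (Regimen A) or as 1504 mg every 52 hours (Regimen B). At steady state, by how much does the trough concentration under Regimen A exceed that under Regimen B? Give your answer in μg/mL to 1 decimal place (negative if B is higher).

9.4 μg/mL

Regimen A: f = (1/2)^(20/36) ≈ 0.6804; Cmin,ss = (1204/180)·f/(1−f) ≈ 14.240 μg/mL.
Regimen B: f = (1/2)^(52/36) ≈ 0.3674; Cmin,ss = (1504/180)·f/(1−f) ≈ 4.853 μg/mL.
Difference ≈ 14.240 − 4.853 ≈ 9.387 μg/mL.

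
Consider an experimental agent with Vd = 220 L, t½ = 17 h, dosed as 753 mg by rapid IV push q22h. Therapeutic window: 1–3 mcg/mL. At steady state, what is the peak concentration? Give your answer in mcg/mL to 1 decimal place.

5.8 mcg/mL

τ/t½ = 22/17 ≈ 1.2941, so fraction remaining f = (1/2)^(22/17) ≈ 0.4078.
At steady state, accumulation factor R = 1/(1 − e^(−kτ)) ≈ 1.6886.
Each bolus raises the concentration by D/Vd = 753/220 ≈ 3.423 mcg/mL.
Cmax,ss = C₀/(1 − f) ≈ 3.423/0.5922 ≈ 5.780 mcg/mL.
Peak 5.8 mcg/mL vs MTC 3 mcg/mL: exceeds toxic threshold.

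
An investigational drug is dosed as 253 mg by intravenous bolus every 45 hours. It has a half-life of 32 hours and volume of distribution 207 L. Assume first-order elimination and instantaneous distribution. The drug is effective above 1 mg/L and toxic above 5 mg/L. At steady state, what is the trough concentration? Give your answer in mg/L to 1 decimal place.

0.7 mg/L

k = ln2/t½ = ln2/32 ≈ 0.021661 h⁻¹; fraction remaining f = e^(−kτ) = e^(−0.021661×45) ≈ 0.3773.
Accumulation ratio R = 1/(1 − f) ≈ 1/0.6227 ≈ 1.6059.
Single-dose peak C₀ = D/Vd = 253/207 ≈ 1.222 mg/L.
Steady-state peak Cmax,ss = C₀·R ≈ 1.222 × 1.6059 ≈ 1.962 mg/L.
Steady-state trough Cmin,ss = Cmax,ss·f ≈ 1.962 × 0.3773 ≈ 0.740 mg/L.
Trough 0.7 mg/L vs MEC 1 mg/L: subtherapeutic.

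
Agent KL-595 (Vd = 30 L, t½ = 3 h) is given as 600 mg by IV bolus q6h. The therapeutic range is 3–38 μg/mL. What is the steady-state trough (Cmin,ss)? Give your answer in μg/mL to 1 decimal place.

τ = 6 h = 2 half-lives, so f = (1/2)^2 = 0.25.
At steady state, R = 1/(1 − 0.25) = 4/3.
Single-dose peak C₀ = D/Vd = 600/30 = 20 μg/mL.
Steady-state peak Cmax,ss = C₀·R = 20 × 4/3 ≈ 26.667 μg/mL.
Steady-state trough Cmin,ss = Cmax,ss·f ≈ 26.667 × 0.25 ≈ 6.667 μg/mL.
Trough 6.7 μg/mL vs MEC 3 μg/mL: adequate.

6.7 μg/mL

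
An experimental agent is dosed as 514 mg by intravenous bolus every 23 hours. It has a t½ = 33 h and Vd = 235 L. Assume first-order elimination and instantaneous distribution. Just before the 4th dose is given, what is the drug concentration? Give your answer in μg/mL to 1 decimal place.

f = (1/2)^(τ/t½) = (1/2)^(23/33) ≈ 0.6169.
C₀ = D/Vd = 514/235 ≈ 2.187 μg/mL.
Before the 4th dose, 3 doses have been given. Superposition: Cmin = C₀·(f + f² + … + f^3).
≈ 2.187 × (0.6169 + 0.3806 + 0.2348) ≈ 2.187 × 1.2323 ≈ 2.695 μg/mL.

2.7 μg/mL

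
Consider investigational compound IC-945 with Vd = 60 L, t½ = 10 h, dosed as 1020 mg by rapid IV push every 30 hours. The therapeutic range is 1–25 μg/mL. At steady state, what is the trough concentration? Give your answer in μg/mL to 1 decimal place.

2.4 μg/mL

τ = 30 h = 3 half-lives, so f = (1/2)^3 = 0.125.
At steady state, R = 1/(1 − 0.125) = 8/7.
Single-dose peak C₀ = D/Vd = 1020/60 = 17 μg/mL.
Steady-state peak Cmax,ss = C₀·R = 17 × 8/7 ≈ 19.429 μg/mL.
Steady-state trough Cmin,ss = Cmax,ss·f ≈ 19.429 × 0.125 ≈ 2.429 μg/mL.
Trough 2.4 μg/mL vs MEC 1 μg/mL: adequate.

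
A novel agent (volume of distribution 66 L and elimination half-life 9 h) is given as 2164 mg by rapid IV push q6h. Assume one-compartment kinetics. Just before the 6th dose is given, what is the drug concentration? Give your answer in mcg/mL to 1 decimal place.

f = (1/2)^(τ/t½) = (1/2)^(6/9) ≈ 0.6300.
C₀ = D/Vd = 2164/66 ≈ 32.788 mcg/mL.
Before the 6th dose, 5 doses have been given. Superposition: Cmin = C₀·(f + f² + … + f^5).
≈ 32.788 × (0.6300 + 0.3969 + 0.2500 + 0.1575 + 0.0992) ≈ 32.788 × 1.5336 ≈ 50.284 mcg/mL.

50.3 mcg/mL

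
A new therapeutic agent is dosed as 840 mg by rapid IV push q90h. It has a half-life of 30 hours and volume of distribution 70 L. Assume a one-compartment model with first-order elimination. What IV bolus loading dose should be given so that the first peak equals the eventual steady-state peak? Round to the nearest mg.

f = (1/2)^(90/30) ≈ 0.125000; accumulation ratio R = 1/(1−f) ≈ 1.14286.
Loading dose to hit Cmax,ss on first dose: D_load = D_maint·R ≈ 840 × 1.14286 ≈ 960.00 mg.

960 mg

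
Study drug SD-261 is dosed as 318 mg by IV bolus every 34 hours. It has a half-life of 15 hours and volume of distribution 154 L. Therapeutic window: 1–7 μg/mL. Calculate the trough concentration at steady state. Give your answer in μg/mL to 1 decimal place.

τ/t½ = 34/15 ≈ 2.2667, so fraction remaining f = (1/2)^(34/15) ≈ 0.2078.
At steady state, accumulation factor R = 1/(1 − e^(−kτ)) ≈ 1.2623.
Each bolus raises the concentration by D/Vd = 318/154 ≈ 2.065 μg/mL.
Cmax,ss = C₀/(1 − f) ≈ 2.065/0.7922 ≈ 2.607 μg/mL.
Steady-state trough Cmin,ss = Cmax,ss·f ≈ 2.607 × 0.2078 ≈ 0.542 μg/mL.
Trough 0.5 μg/mL vs MEC 1 μg/mL: subtherapeutic.

0.5 μg/mL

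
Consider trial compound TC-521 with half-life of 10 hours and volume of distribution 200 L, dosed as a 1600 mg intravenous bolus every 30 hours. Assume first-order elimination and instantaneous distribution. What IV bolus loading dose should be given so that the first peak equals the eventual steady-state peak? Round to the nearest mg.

f = (1/2)^(30/10) ≈ 0.125000; accumulation ratio R = 1/(1−f) ≈ 1.14286.
Loading dose to hit Cmax,ss on first dose: D_load = D_maint·R ≈ 1600 × 1.14286 ≈ 1828.58 mg.

1829 mg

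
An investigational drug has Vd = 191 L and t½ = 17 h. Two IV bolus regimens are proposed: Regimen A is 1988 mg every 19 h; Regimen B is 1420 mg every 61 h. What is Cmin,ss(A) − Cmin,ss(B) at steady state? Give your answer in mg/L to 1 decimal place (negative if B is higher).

8.2 mg/L

Regimen A: f = (1/2)^(19/17) ≈ 0.4608; Cmin,ss = (1988/191)·f/(1−f) ≈ 8.895 mg/L.
Regimen B: f = (1/2)^(61/17) ≈ 0.0831; Cmin,ss = (1420/191)·f/(1−f) ≈ 0.674 mg/L.
Difference ≈ 8.895 − 0.674 ≈ 8.221 mg/L.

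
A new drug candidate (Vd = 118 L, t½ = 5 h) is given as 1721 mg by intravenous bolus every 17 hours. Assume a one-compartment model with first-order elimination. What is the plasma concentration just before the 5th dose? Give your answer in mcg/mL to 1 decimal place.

f = (1/2)^(τ/t½) = (1/2)^(17/5) ≈ 0.0947.
C₀ = D/Vd = 1721/118 ≈ 14.585 mcg/mL.
Before the 5th dose, 4 doses have been given. Superposition: Cmin = C₀·(f + f² + … + f^4).
≈ 14.585 × (0.0947 + 0.0090 + 0.0008 + 0.0001) ≈ 14.585 × 0.1046 ≈ 1.526 mcg/mL.

1.5 mcg/mL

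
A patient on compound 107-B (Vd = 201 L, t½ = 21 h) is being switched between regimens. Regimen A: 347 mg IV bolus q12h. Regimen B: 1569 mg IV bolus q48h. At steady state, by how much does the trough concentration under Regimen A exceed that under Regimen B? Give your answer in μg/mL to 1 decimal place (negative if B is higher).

Regimen A: f = (1/2)^(12/21) ≈ 0.6730; Cmin,ss = (347/201)·f/(1−f) ≈ 3.553 μg/mL.
Regimen B: f = (1/2)^(48/21) ≈ 0.2051; Cmin,ss = (1569/201)·f/(1−f) ≈ 2.014 μg/mL.
Difference ≈ 3.553 − 2.014 ≈ 1.539 μg/mL.

1.5 μg/mL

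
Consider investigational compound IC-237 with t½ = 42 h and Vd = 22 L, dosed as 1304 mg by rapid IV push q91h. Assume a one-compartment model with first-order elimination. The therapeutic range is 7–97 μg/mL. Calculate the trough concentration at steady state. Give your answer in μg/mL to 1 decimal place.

k = ln2/t½ = ln2/42 ≈ 0.016504 h⁻¹; fraction remaining f = e^(−kτ) = e^(−0.016504×91) ≈ 0.2227.
At steady state, accumulation factor R = 1/(1 − e^(−kτ)) ≈ 1.2865.
Each bolus raises the concentration by D/Vd = 1304/22 ≈ 59.273 μg/mL.
Steady-state peak Cmax,ss = C₀·R ≈ 59.273 × 1.2865 ≈ 76.255 μg/mL.
Steady-state trough Cmin,ss = Cmax,ss·f ≈ 76.255 × 0.2227 ≈ 16.982 μg/mL.
Trough 17.0 μg/mL vs MEC 7 μg/mL: adequate.

17.0 μg/mL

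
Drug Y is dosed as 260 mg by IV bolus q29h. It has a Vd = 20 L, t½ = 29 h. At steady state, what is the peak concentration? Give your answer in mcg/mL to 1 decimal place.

τ = 29 h = 1 half-life, so f = (1/2)^1 = 0.5.
At steady state, R = 1/(1 − 0.5) = 2/1.
Single-dose peak C₀ = D/Vd = 260/20 = 13 mcg/mL.
Steady-state peak Cmax,ss = C₀·R = 13 × 2/1 ≈ 26.000 mcg/mL.

26.0 mcg/mL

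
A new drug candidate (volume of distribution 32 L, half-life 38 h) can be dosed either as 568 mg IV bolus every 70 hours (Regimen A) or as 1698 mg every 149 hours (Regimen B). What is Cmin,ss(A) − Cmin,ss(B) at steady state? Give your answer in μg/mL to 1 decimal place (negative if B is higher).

Regimen A: f = (1/2)^(70/38) ≈ 0.2789; Cmin,ss = (568/32)·f/(1−f) ≈ 6.865 μg/mL.
Regimen B: f = (1/2)^(149/38) ≈ 0.0660; Cmin,ss = (1698/32)·f/(1−f) ≈ 3.750 μg/mL.
Difference ≈ 6.865 − 3.750 ≈ 3.115 μg/mL.

3.1 μg/mL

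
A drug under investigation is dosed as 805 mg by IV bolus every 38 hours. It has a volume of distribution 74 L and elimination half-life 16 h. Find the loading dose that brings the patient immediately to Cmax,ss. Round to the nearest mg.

f = (1/2)^(38/16) ≈ 0.192776; accumulation ratio R = 1/(1−f) ≈ 1.23881.
Loading dose to hit Cmax,ss on first dose: D_load = D_maint·R ≈ 805 × 1.23881 ≈ 997.24 mg.

997 mg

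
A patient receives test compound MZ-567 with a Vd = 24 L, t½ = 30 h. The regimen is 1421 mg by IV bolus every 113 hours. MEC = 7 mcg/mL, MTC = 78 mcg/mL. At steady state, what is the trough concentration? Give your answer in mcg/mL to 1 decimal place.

4.7 mcg/mL

k = ln2/t½ = ln2/30 ≈ 0.023105 h⁻¹; fraction remaining f = e^(−kτ) = e^(−0.023105×113) ≈ 0.0735.
Accumulation ratio R = 1/(1 − f) ≈ 1/0.9265 ≈ 1.0793.
Single-dose peak C₀ = D/Vd = 1421/24 ≈ 59.208 mcg/mL.
Cmax,ss = C₀/(1 − f) ≈ 59.208/0.9265 ≈ 63.905 mcg/mL.
Steady-state trough Cmin,ss = Cmax,ss·f ≈ 63.905 × 0.0735 ≈ 4.697 mcg/mL.
Trough 4.7 mcg/mL vs MEC 7 mcg/mL: subtherapeutic.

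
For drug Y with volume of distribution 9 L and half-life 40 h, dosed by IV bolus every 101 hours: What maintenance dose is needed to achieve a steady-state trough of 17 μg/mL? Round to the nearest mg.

728 mg

τ/t½ = 101/40 ≈ 2.525, so f = (1/2)^(101/40) ≈ 0.173740.
Cmin,ss = (D/Vd)·f/(1−f), so D = Cmin,ss·Vd·(1−f)/f.
D = 17 × 9 × (1−f)/f ≈ 17 × 9 × 4.75573 ≈ 727.63 mg.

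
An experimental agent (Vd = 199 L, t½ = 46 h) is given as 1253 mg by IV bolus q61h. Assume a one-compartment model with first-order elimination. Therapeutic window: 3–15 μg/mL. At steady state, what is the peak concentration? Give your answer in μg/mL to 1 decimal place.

τ/t½ = 61/46 ≈ 1.3261, so fraction remaining f = (1/2)^(61/46) ≈ 0.3988.
At steady state, accumulation factor R = 1/(1 − e^(−kτ)) ≈ 1.6633.
Single-dose peak C₀ = D/Vd = 1253/199 ≈ 6.296 μg/mL.
Steady-state peak Cmax,ss = C₀·R ≈ 6.296 × 1.6633 ≈ 10.472 μg/mL.
Peak 10.5 μg/mL vs MTC 15 μg/mL: below toxic threshold.

10.5 μg/mL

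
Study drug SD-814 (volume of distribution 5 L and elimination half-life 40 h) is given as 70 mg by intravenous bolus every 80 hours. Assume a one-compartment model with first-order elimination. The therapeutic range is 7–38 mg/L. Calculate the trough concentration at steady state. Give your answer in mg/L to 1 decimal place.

τ = 80 h = 2 half-lives, so f = (1/2)^2 = 0.25.
Accumulation ratio R = 1/(1 − f) = 1/0.75 = 4/3.
Single-dose peak C₀ = D/Vd = 70/5 = 14 mg/L.
Steady-state peak Cmax,ss = C₀·R = 14 × 4/3 ≈ 18.667 mg/L.
Steady-state trough Cmin,ss = Cmax,ss·f ≈ 18.667 × 0.25 ≈ 4.667 mg/L.
Trough 4.7 mg/L vs MEC 7 mg/L: subtherapeutic.

4.7 mg/L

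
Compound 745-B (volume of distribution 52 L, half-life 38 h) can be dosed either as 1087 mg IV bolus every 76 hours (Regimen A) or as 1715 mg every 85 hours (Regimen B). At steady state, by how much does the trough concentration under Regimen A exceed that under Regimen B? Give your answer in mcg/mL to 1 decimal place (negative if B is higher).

-1.9 mcg/mL

Regimen A: f = (1/2)^(76/38) ≈ 0.2500; Cmin,ss = (1087/52)·f/(1−f) ≈ 6.968 mcg/mL.
Regimen B: f = (1/2)^(85/38) ≈ 0.2122; Cmin,ss = (1715/52)·f/(1−f) ≈ 8.884 mcg/mL.
Difference ≈ 6.968 − 8.884 ≈ -1.916 mcg/mL.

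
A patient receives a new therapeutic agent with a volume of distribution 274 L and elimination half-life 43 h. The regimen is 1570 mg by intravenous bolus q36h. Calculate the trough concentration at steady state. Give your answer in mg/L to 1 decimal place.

Over one 36-h interval, 36/43 ≈ 0.83721 half-lives elapse, leaving f ≈ 0.5597 of each dose.
Each bolus raises the concentration by D/Vd = 1570/274 ≈ 5.730 mg/L.
Steady-state trough Cmin,ss = C₀·f/(1−f) ≈ 5.730 × 0.5597/0.4403 ≈ 7.284 mg/L.

7.3 mg/L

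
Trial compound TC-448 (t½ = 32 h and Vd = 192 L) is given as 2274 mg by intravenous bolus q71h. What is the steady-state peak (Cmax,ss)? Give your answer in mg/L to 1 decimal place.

15.1 mg/L

τ/t½ = 71/32 ≈ 2.2188, so fraction remaining f = (1/2)^(71/32) ≈ 0.2148.
At steady state, accumulation factor R = 1/(1 − e^(−kτ)) ≈ 1.2736.
Each bolus raises the concentration by D/Vd = 2274/192 ≈ 11.844 mg/L.
Steady-state peak Cmax,ss = C₀·R ≈ 11.844 × 1.2736 ≈ 15.085 mg/L.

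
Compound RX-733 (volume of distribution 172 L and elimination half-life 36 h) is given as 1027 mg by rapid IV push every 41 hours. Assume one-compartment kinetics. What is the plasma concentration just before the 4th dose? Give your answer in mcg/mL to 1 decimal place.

f = (1/2)^(τ/t½) = (1/2)^(41/36) ≈ 0.4541.
C₀ = D/Vd = 1027/172 ≈ 5.971 mcg/mL.
Before the 4th dose, 3 doses have been given. Superposition: Cmin = C₀·(f + f² + … + f^3).
≈ 5.971 × (0.4541 + 0.2062 + 0.0936) ≈ 5.971 × 0.7539 ≈ 4.502 mcg/mL.

4.5 mcg/mL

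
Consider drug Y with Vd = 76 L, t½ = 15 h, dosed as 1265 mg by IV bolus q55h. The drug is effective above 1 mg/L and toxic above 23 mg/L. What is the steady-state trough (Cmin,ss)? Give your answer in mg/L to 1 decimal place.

1.4 mg/L

τ/t½ = 55/15 ≈ 3.6667, so fraction remaining f = (1/2)^(55/15) ≈ 0.0787.
Accumulation ratio R = 1/(1 − f) ≈ 1/0.9213 ≈ 1.0854.
Each bolus raises the concentration by D/Vd = 1265/76 ≈ 16.645 mg/L.
Cmax,ss = C₀/(1 − f) ≈ 16.645/0.9213 ≈ 18.067 mg/L.
Steady-state trough Cmin,ss = Cmax,ss·f ≈ 18.067 × 0.0787 ≈ 1.422 mg/L.
Trough 1.4 mg/L vs MEC 1 mg/L: adequate.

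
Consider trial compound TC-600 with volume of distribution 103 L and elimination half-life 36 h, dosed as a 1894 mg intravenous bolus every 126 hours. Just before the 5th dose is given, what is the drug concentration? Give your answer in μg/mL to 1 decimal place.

f = (1/2)^(τ/t½) = (1/2)^(126/36) ≈ 0.0884.
C₀ = D/Vd = 1894/103 ≈ 18.388 μg/mL.
Before the 5th dose, 4 doses have been given. Superposition: Cmin = C₀·(f + f² + … + f^4).
≈ 18.388 × (0.0884 + 0.0078 + 0.0007 + 0.0001) ≈ 18.388 × 0.0970 ≈ 1.784 μg/mL.

1.8 μg/mL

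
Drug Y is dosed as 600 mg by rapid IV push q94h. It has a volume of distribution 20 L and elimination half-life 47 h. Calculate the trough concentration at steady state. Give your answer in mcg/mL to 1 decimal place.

10.0 mcg/mL

τ = 94 h = 2 half-lives, so f = (1/2)^2 = 0.25.
At steady state, R = 1/(1 − 0.25) = 4/3.
Single-dose peak C₀ = D/Vd = 600/20 = 30 mcg/mL.
Steady-state peak Cmax,ss = C₀·R = 30 × 4/3 ≈ 40.000 mcg/mL.
Steady-state trough Cmin,ss = Cmax,ss·f ≈ 40.000 × 0.25 ≈ 10.000 mcg/mL.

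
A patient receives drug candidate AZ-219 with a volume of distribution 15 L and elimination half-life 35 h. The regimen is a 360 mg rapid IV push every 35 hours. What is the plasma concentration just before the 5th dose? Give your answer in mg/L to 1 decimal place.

f = (1/2)^(τ/t½) = (1/2)^(35/35) ≈ 0.5000.
C₀ = D/Vd = 360/15 ≈ 24.000 mg/L.
Before the 5th dose, 4 doses have been given. Superposition: Cmin = C₀·(f + f² + … + f^4).
≈ 24.000 × (0.5000 + 0.2500 + 0.1250 + 0.0625) ≈ 24.000 × 0.9375 ≈ 22.500 mg/L.

22.5 mg/L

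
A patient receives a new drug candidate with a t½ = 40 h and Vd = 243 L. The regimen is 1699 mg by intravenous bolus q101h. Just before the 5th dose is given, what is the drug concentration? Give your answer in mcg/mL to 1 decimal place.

1.5 mcg/mL

f = (1/2)^(τ/t½) = (1/2)^(101/40) ≈ 0.1737.
C₀ = D/Vd = 1699/243 ≈ 6.992 mcg/mL.
Before the 5th dose, 4 doses have been given. Superposition: Cmin = C₀·(f + f² + … + f^4).
≈ 6.992 × (0.1737 + 0.0302 + 0.0052 + 0.0009) ≈ 6.992 × 0.2100 ≈ 1.468 mcg/mL.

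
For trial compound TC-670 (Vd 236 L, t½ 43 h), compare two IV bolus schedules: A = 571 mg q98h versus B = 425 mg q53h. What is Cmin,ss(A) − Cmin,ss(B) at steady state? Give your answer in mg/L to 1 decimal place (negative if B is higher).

-0.7 mg/L

Regimen A: f = (1/2)^(98/43) ≈ 0.2060; Cmin,ss = (571/236)·f/(1−f) ≈ 0.628 mg/L.
Regimen B: f = (1/2)^(53/43) ≈ 0.4256; Cmin,ss = (425/236)·f/(1−f) ≈ 1.334 mg/L.
Difference ≈ 0.628 − 1.334 ≈ -0.706 mg/L.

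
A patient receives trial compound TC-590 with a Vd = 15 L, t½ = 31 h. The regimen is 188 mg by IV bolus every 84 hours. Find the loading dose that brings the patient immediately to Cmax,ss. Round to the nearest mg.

f = (1/2)^(84/31) ≈ 0.152864; accumulation ratio R = 1/(1−f) ≈ 1.18045.
Loading dose to hit Cmax,ss on first dose: D_load = D_maint·R ≈ 188 × 1.18045 ≈ 221.92 mg.

222 mg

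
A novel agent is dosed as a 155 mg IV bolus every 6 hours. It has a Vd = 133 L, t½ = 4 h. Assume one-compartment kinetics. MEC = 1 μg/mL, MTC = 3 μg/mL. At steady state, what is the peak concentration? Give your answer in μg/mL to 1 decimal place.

1.8 μg/mL

τ/t½ = 6/4 ≈ 1.5, so fraction remaining f = (1/2)^(6/4) ≈ 0.3536.
Accumulation ratio R = 1/(1 − f) ≈ 1/0.6464 ≈ 1.5470.
Each bolus raises the concentration by D/Vd = 155/133 ≈ 1.165 μg/mL.
Cmax,ss = C₀/(1 − f) ≈ 1.165/0.6464 ≈ 1.802 μg/mL.
Peak 1.8 μg/mL vs MTC 3 μg/mL: below toxic threshold.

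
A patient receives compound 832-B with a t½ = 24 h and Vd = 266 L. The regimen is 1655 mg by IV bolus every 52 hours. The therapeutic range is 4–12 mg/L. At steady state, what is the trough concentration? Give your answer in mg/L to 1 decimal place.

Over one 52-h interval, 52/24 ≈ 2.1667 half-lives elapse, leaving f ≈ 0.2227 of each dose.
Accumulation ratio R = 1/(1 − f) ≈ 1/0.7773 ≈ 1.2865.
Each bolus raises the concentration by D/Vd = 1655/266 ≈ 6.222 mg/L.
Cmax,ss = C₀/(1 − f) ≈ 6.222/0.7773 ≈ 8.005 mg/L.
One interval later, Cmin,ss = Cmax,ss·e^(−kτ) ≈ 8.005 × 0.2227 ≈ 1.783 mg/L.
Trough 1.8 mg/L vs MEC 4 mg/L: subtherapeutic.

1.8 mg/L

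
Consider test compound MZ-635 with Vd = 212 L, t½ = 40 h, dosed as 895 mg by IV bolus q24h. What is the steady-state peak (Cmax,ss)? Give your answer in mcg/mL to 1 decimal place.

12.4 mcg/mL

Over one 24-h interval, 24/40 ≈ 0.6 half-lives elapse, leaving f ≈ 0.6598 of each dose.
At steady state, accumulation factor R = 1/(1 − e^(−kτ)) ≈ 2.9394.
Single-dose peak C₀ = D/Vd = 895/212 ≈ 4.222 mcg/mL.
Steady-state peak Cmax,ss = C₀·R ≈ 4.222 × 2.9394 ≈ 12.410 mcg/mL.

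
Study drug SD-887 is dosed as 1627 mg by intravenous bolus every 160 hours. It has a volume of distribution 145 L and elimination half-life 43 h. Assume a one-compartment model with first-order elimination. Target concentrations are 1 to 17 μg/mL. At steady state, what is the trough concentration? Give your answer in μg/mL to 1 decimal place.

k = ln2/t½ = ln2/43 ≈ 0.016120 h⁻¹; fraction remaining f = e^(−kτ) = e^(−0.016120×160) ≈ 0.0758.
Accumulation ratio R = 1/(1 − f) ≈ 1/0.9242 ≈ 1.0820.
Each bolus raises the concentration by D/Vd = 1627/145 ≈ 11.221 μg/mL.
Steady-state peak Cmax,ss = C₀·R ≈ 11.221 × 1.0820 ≈ 12.141 μg/mL.
One interval later, Cmin,ss = Cmax,ss·e^(−kτ) ≈ 12.141 × 0.0758 ≈ 0.920 μg/mL.
Trough 0.9 μg/mL vs MEC 1 μg/mL: subtherapeutic.

0.9 μg/mL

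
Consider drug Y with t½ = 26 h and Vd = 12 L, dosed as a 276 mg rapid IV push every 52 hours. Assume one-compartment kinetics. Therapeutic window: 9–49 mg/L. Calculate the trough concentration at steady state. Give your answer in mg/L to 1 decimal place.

τ = 52 h = 2 half-lives, so f = (1/2)^2 = 0.25.
At steady state, R = 1/(1 − 0.25) = 4/3.
Single-dose peak C₀ = D/Vd = 276/12 = 23 mg/L.
Steady-state peak Cmax,ss = C₀·R = 23 × 4/3 ≈ 30.667 mg/L.
Steady-state trough Cmin,ss = Cmax,ss·f ≈ 30.667 × 0.25 ≈ 7.667 mg/L.
Trough 7.7 mg/L vs MEC 9 mg/L: subtherapeutic.

7.7 mg/L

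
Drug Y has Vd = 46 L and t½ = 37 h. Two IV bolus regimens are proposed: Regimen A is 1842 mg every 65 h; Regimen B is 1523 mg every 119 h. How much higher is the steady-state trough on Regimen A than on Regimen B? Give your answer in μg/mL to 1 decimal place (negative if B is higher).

Regimen A: f = (1/2)^(65/37) ≈ 0.2959; Cmin,ss = (1842/46)·f/(1−f) ≈ 16.828 μg/mL.
Regimen B: f = (1/2)^(119/37) ≈ 0.1076; Cmin,ss = (1523/46)·f/(1−f) ≈ 3.992 μg/mL.
Difference ≈ 16.828 − 3.992 ≈ 12.836 μg/mL.

12.8 μg/mL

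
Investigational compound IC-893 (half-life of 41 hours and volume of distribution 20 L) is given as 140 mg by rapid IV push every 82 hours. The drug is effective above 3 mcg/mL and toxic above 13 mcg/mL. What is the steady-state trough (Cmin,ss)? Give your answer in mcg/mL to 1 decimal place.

τ = 82 h = 2 half-lives, so f = (1/2)^2 = 0.25.
At steady state, R = 1/(1 − 0.25) = 4/3.
Single-dose peak C₀ = D/Vd = 140/20 = 7 mcg/mL.
Steady-state peak Cmax,ss = C₀·R = 7 × 4/3 ≈ 9.333 mcg/mL.
Steady-state trough Cmin,ss = Cmax,ss·f ≈ 9.333 × 0.25 ≈ 2.333 mcg/mL.
Trough 2.3 mcg/mL vs MEC 3 mcg/mL: subtherapeutic.

2.3 mcg/mL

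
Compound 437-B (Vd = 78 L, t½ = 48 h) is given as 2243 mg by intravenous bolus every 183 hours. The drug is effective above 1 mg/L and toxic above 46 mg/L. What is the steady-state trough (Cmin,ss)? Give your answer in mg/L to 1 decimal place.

k = ln2/t½ = ln2/48 ≈ 0.014441 h⁻¹; fraction remaining f = e^(−kτ) = e^(−0.014441×183) ≈ 0.0712.
Each bolus raises the concentration by D/Vd = 2243/78 ≈ 28.756 mg/L.
Steady-state trough Cmin,ss = C₀·f/(1−f) ≈ 28.756 × 0.0712/0.9288 ≈ 2.204 mg/L.
Trough 2.2 mg/L vs MEC 1 mg/L: adequate.

2.2 mg/L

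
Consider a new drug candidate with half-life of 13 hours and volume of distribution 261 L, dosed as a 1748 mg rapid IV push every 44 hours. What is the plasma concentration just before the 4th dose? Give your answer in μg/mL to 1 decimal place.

0.7 μg/mL

f = (1/2)^(τ/t½) = (1/2)^(44/13) ≈ 0.0957.
C₀ = D/Vd = 1748/261 ≈ 6.697 μg/mL.
Before the 4th dose, 3 doses have been given. Superposition: Cmin = C₀·(f + f² + … + f^3).
≈ 6.697 × (0.0957 + 0.0092 + 0.0009) ≈ 6.697 × 0.1058 ≈ 0.709 μg/mL.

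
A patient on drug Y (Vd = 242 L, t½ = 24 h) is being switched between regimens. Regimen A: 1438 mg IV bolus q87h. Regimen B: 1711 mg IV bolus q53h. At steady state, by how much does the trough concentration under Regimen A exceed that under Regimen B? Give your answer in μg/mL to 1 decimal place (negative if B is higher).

-1.4 μg/mL

Regimen A: f = (1/2)^(87/24) ≈ 0.0811; Cmin,ss = (1438/242)·f/(1−f) ≈ 0.524 μg/mL.
Regimen B: f = (1/2)^(53/24) ≈ 0.2164; Cmin,ss = (1711/242)·f/(1−f) ≈ 1.953 μg/mL.
Difference ≈ 0.524 − 1.953 ≈ -1.429 μg/mL.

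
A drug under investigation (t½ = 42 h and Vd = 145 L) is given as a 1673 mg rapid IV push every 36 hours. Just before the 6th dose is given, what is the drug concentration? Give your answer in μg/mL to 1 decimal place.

f = (1/2)^(τ/t½) = (1/2)^(36/42) ≈ 0.5520.
C₀ = D/Vd = 1673/145 ≈ 11.538 μg/mL.
Before the 6th dose, 5 doses have been given. Superposition: Cmin = C₀·(f + f² + … + f^5).
≈ 11.538 × (0.5520 + 0.3047 + 0.1682 + 0.0928 + 0.0513) ≈ 11.538 × 1.1690 ≈ 13.488 μg/mL.

13.5 μg/mL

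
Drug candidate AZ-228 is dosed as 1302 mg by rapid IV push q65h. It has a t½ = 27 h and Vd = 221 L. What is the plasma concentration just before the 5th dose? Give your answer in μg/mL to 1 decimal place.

1.4 μg/mL

f = (1/2)^(τ/t½) = (1/2)^(65/27) ≈ 0.1885.
C₀ = D/Vd = 1302/221 ≈ 5.891 μg/mL.
Before the 5th dose, 4 doses have been given. Superposition: Cmin = C₀·(f + f² + … + f^4).
≈ 5.891 × (0.1885 + 0.0355 + 0.0067 + 0.0013) ≈ 5.891 × 0.2320 ≈ 1.367 μg/mL.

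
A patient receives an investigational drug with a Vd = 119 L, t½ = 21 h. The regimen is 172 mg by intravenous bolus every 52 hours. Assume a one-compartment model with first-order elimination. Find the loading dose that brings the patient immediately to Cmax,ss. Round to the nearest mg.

f = (1/2)^(52/21) ≈ 0.179718; accumulation ratio R = 1/(1−f) ≈ 1.21909.
Loading dose to hit Cmax,ss on first dose: D_load = D_maint·R ≈ 172 × 1.21909 ≈ 209.68 mg.

210 mg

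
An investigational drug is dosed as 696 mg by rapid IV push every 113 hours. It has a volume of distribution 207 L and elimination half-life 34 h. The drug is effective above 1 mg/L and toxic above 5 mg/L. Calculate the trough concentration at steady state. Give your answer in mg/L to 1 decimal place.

k = ln2/t½ = ln2/34 ≈ 0.020387 h⁻¹; fraction remaining f = e^(−kτ) = e^(−0.020387×113) ≈ 0.0999.
Accumulation ratio R = 1/(1 − f) ≈ 1/0.9001 ≈ 1.1110.
Each bolus raises the concentration by D/Vd = 696/207 ≈ 3.362 mg/L.
Steady-state peak Cmax,ss = C₀·R ≈ 3.362 × 1.1110 ≈ 3.735 mg/L.
Steady-state trough Cmin,ss = Cmax,ss·f ≈ 3.735 × 0.0999 ≈ 0.373 mg/L.
Trough 0.4 mg/L vs MEC 1 mg/L: subtherapeutic.

0.4 mg/L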